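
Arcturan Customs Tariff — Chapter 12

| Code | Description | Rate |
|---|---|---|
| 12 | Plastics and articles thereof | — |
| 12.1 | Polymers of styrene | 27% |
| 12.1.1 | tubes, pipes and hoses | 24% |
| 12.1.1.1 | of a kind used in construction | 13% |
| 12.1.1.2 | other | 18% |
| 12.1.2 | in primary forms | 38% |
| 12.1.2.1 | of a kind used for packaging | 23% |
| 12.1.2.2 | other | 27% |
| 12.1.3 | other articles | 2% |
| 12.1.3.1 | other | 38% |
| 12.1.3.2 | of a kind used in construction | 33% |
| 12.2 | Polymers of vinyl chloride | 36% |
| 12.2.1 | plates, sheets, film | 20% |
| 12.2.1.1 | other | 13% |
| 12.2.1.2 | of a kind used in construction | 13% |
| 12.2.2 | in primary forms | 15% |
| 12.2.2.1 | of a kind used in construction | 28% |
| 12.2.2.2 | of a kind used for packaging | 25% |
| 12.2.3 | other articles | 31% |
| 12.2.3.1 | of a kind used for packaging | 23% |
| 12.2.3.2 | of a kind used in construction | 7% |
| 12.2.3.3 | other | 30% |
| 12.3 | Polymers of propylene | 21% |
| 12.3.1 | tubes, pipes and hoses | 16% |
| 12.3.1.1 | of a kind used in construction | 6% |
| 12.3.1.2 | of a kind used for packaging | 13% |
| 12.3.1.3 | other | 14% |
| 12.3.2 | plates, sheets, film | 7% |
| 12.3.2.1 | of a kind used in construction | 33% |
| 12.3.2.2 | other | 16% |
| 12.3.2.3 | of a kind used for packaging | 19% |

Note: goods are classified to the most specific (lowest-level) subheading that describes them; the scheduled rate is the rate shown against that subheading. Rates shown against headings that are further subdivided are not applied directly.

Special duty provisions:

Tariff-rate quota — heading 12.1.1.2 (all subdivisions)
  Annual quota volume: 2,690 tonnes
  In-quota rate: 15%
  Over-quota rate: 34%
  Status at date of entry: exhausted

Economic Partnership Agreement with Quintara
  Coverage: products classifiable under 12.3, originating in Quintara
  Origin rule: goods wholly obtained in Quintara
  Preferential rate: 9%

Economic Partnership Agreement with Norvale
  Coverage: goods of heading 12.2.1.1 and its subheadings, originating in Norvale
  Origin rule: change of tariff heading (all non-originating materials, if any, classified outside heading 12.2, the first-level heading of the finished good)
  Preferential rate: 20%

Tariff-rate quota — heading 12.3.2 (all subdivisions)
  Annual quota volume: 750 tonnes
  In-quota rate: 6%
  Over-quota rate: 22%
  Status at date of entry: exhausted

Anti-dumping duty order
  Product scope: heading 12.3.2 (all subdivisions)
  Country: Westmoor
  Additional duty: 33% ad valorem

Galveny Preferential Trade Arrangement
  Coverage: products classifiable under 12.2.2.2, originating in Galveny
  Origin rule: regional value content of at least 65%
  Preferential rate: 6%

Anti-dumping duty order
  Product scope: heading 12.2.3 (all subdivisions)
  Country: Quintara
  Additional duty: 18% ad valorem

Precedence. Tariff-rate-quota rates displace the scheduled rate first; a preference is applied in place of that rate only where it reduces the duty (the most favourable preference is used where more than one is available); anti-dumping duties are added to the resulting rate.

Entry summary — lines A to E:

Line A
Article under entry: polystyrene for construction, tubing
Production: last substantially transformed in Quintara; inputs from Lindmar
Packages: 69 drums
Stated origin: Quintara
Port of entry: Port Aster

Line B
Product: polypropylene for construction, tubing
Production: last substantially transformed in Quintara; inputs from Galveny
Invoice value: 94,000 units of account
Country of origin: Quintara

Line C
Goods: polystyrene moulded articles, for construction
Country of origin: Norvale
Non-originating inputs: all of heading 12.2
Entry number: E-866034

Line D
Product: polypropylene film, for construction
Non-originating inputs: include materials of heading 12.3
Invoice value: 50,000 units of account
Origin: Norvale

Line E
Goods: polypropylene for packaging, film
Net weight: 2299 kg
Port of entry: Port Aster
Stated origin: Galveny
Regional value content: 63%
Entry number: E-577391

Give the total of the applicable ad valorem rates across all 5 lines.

96%

Line A: polystyrene → 12.1; tubing → 12.1.1; for construction → 12.1.1.1. Scheduled 13%. Quintara agreement on 12.3: 12.1.1.1 not covered. → 13%.
Line B: polypropylene → 12.3; tubing → 12.3.1; for construction → 12.3.1.1. Scheduled 6%. Quintara agreement on 12.3: not wholly obtained. → 6%.
Line C: polystyrene → 12.1; moulded articles → 12.1.3; for construction → 12.1.3.2. Scheduled 33%. Norvale agreement on 12.2.1.1: 12.1.3.2 not covered. → 33%.
Line D: polypropylene → 12.3; film → 12.3.2; for construction → 12.3.2.1. Scheduled 33%. quota on 12.3.2 exhausted → over-quota 22%; Norvale agreement on 12.2.1.1: 12.3.2.1 not covered. → 22%.
Line E: polypropylene → 12.3; film → 12.3.2; for packaging → 12.3.2.3. Scheduled 19%. quota on 12.3.2 exhausted → over-quota 22%; Galveny agreement on 12.2.2.2: 12.3.2.3 not covered. → 22%.
Sum: 13% + 6% + 33% + 22% + 22% = 96%.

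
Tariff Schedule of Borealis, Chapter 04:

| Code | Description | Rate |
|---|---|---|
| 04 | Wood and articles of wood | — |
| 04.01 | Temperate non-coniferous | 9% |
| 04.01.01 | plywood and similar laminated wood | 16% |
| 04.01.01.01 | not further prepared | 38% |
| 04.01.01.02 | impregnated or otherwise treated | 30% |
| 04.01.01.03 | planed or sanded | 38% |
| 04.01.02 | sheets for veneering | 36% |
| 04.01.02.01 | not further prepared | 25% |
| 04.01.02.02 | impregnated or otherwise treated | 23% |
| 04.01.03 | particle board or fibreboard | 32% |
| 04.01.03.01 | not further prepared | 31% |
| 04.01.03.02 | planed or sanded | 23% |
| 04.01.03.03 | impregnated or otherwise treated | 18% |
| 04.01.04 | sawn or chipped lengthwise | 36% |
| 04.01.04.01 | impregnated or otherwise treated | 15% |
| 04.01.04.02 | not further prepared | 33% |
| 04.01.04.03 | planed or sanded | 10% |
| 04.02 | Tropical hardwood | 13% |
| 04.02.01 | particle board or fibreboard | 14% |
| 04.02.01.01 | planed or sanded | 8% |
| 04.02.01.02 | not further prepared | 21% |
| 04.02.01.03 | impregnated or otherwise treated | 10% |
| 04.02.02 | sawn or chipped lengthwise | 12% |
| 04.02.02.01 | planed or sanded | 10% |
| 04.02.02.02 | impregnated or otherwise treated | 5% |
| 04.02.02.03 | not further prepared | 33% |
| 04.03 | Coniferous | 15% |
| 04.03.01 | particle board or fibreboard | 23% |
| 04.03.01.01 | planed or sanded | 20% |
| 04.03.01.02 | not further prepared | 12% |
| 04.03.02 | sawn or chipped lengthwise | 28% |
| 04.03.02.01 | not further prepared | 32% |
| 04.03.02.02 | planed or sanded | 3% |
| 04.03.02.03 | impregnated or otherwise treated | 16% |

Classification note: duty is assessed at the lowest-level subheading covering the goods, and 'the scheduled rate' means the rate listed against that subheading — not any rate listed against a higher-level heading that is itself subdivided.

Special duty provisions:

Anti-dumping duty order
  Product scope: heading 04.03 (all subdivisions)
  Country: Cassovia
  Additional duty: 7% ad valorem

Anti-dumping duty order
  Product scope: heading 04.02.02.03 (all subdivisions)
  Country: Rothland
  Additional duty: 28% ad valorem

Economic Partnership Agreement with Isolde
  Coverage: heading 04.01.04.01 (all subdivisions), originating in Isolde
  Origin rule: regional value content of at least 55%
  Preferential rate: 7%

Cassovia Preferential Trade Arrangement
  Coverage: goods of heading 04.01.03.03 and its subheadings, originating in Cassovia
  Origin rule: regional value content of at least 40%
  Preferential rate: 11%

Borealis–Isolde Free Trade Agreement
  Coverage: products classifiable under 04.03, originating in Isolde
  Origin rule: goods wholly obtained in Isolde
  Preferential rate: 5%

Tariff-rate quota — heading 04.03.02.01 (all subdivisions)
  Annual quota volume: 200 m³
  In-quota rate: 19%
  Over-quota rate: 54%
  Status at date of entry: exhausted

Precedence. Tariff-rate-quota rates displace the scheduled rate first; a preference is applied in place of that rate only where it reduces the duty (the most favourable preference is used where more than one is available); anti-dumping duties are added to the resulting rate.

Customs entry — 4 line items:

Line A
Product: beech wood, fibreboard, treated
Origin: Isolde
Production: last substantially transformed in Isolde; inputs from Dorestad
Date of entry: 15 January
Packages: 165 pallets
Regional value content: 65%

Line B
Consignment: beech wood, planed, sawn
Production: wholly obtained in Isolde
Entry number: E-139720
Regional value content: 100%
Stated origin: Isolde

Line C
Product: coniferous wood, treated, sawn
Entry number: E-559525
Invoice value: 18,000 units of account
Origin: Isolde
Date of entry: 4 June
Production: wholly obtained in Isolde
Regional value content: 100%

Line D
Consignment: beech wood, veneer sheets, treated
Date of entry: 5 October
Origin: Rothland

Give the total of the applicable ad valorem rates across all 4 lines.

Line A: beech → 04.01; fibreboard → 04.01.03; treated → 04.01.03.03. Scheduled 18%. Isolde agreement on 04.01.04.01: 04.01.03.03 not covered; Isolde agreement on 04.03: 04.01.03.03 not covered. → 18%.
Line B: beech → 04.01; sawn → 04.01.04; planed → 04.01.04.03. Scheduled 10%. Isolde agreement on 04.01.04.01: 04.01.04.03 not covered; Isolde agreement on 04.03: 04.01.04.03 not covered. → 10%.
Line C: coniferous → 04.03; sawn → 04.03.02; treated → 04.03.02.03. Scheduled 16%. Isolde agreement on 04.01.04.01: 04.03.02.03 not covered; Isolde agreement on 04.03: wholly obtained → 5% available; preferential 5%. → 5%.
Line D: beech → 04.01; veneer sheets → 04.01.02; treated → 04.01.02.02. Scheduled 23%. No special measure applies. → 23%.
Sum: 18% + 10% + 5% + 23% = 56%.

56%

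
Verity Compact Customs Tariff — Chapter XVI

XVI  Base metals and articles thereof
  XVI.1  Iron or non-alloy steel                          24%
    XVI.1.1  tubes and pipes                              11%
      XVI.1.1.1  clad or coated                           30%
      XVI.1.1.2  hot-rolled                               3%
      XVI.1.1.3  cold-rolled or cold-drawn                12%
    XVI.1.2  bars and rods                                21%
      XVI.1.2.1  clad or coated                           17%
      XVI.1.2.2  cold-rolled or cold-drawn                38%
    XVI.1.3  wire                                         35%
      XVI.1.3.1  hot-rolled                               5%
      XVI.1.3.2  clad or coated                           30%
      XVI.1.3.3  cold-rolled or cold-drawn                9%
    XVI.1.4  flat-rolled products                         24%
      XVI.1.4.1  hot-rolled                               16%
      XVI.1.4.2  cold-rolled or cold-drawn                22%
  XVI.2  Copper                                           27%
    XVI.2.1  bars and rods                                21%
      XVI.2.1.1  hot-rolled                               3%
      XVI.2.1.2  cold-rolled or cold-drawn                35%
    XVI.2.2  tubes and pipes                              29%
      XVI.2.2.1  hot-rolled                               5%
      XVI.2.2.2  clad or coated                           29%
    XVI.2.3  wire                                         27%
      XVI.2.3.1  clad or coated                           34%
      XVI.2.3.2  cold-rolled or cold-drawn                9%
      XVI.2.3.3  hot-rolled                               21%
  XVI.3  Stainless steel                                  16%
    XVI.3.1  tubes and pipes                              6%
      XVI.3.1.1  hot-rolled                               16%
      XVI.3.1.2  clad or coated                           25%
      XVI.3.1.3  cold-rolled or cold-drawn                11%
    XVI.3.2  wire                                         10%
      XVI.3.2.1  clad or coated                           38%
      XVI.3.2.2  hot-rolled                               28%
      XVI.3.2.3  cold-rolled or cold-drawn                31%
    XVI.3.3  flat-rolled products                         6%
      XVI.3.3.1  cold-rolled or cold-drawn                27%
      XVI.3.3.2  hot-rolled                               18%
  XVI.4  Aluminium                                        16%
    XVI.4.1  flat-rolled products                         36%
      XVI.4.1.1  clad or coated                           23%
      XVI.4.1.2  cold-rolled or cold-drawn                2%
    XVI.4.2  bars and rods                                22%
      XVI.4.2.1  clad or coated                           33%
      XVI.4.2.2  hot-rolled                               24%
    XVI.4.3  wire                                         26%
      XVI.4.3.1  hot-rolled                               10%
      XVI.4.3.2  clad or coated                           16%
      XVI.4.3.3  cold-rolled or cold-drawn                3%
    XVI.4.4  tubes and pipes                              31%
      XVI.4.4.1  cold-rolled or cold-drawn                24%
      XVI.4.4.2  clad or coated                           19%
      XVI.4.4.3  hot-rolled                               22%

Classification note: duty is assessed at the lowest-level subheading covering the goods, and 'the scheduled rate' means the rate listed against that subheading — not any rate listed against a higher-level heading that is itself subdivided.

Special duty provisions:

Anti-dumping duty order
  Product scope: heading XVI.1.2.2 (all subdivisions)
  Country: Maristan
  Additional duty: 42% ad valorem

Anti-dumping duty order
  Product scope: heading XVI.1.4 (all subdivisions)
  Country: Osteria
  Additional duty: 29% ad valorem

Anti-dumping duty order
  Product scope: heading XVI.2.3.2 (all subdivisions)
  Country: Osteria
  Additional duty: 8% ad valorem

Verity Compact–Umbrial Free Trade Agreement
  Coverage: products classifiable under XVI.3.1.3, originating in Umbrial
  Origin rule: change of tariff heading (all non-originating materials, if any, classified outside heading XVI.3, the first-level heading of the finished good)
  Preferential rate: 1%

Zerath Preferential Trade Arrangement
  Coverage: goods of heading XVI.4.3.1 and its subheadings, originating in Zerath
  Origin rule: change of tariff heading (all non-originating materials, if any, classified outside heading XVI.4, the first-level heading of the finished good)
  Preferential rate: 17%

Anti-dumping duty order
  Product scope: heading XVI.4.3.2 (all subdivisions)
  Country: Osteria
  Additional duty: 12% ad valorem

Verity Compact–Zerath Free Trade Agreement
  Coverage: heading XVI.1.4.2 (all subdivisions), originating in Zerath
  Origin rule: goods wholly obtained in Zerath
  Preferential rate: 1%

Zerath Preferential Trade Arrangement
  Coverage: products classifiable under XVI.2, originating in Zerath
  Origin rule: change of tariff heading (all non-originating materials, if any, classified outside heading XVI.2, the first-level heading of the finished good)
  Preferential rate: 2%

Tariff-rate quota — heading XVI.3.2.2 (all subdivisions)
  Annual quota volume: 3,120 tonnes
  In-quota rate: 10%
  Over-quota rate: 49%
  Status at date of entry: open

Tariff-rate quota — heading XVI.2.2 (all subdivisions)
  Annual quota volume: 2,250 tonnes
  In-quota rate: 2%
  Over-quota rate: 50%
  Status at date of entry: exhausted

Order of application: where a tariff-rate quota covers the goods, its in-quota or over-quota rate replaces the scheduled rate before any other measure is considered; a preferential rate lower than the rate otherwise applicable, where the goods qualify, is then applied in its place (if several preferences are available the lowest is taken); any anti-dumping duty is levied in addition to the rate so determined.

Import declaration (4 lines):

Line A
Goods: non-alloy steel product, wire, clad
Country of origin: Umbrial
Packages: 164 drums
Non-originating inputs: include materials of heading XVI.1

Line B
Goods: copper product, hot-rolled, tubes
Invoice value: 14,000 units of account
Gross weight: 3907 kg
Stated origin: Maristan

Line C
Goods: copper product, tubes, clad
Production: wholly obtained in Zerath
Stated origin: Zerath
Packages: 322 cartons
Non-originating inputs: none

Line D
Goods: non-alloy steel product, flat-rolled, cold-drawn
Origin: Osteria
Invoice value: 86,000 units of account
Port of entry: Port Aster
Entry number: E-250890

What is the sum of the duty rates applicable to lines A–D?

133%

Line A: non-alloy steel → XVI.1; wire → XVI.1.3; clad → XVI.1.3.2. Scheduled 30%. Umbrial agreement on XVI.3.1.3: XVI.1.3.2 not covered. → 30%.
Line B: copper → XVI.2; tubes → XVI.2.2; hot-rolled → XVI.2.2.1. Scheduled 5%. quota on XVI.2.2 exhausted → over-quota 50%. → 50%.
Line C: copper → XVI.2; tubes → XVI.2.2; clad → XVI.2.2.2. Scheduled 29%. quota on XVI.2.2 exhausted → over-quota 50%; Zerath agreement on XVI.4.3.1: XVI.2.2.2 not covered; Zerath agreement on XVI.1.4.2: XVI.2.2.2 not covered; Zerath agreement on XVI.2: CTH met → 2% available; preferential 2%. → 2%.
Line D: non-alloy steel → XVI.1; flat-rolled → XVI.1.4; cold-drawn → XVI.1.4.2. Scheduled 22%. anti-dumping (Osteria, XVI.1.4): +29%; total 22% + 29% = 51%. → 51%.
Sum: 30% + 50% + 2% + 51% = 133%.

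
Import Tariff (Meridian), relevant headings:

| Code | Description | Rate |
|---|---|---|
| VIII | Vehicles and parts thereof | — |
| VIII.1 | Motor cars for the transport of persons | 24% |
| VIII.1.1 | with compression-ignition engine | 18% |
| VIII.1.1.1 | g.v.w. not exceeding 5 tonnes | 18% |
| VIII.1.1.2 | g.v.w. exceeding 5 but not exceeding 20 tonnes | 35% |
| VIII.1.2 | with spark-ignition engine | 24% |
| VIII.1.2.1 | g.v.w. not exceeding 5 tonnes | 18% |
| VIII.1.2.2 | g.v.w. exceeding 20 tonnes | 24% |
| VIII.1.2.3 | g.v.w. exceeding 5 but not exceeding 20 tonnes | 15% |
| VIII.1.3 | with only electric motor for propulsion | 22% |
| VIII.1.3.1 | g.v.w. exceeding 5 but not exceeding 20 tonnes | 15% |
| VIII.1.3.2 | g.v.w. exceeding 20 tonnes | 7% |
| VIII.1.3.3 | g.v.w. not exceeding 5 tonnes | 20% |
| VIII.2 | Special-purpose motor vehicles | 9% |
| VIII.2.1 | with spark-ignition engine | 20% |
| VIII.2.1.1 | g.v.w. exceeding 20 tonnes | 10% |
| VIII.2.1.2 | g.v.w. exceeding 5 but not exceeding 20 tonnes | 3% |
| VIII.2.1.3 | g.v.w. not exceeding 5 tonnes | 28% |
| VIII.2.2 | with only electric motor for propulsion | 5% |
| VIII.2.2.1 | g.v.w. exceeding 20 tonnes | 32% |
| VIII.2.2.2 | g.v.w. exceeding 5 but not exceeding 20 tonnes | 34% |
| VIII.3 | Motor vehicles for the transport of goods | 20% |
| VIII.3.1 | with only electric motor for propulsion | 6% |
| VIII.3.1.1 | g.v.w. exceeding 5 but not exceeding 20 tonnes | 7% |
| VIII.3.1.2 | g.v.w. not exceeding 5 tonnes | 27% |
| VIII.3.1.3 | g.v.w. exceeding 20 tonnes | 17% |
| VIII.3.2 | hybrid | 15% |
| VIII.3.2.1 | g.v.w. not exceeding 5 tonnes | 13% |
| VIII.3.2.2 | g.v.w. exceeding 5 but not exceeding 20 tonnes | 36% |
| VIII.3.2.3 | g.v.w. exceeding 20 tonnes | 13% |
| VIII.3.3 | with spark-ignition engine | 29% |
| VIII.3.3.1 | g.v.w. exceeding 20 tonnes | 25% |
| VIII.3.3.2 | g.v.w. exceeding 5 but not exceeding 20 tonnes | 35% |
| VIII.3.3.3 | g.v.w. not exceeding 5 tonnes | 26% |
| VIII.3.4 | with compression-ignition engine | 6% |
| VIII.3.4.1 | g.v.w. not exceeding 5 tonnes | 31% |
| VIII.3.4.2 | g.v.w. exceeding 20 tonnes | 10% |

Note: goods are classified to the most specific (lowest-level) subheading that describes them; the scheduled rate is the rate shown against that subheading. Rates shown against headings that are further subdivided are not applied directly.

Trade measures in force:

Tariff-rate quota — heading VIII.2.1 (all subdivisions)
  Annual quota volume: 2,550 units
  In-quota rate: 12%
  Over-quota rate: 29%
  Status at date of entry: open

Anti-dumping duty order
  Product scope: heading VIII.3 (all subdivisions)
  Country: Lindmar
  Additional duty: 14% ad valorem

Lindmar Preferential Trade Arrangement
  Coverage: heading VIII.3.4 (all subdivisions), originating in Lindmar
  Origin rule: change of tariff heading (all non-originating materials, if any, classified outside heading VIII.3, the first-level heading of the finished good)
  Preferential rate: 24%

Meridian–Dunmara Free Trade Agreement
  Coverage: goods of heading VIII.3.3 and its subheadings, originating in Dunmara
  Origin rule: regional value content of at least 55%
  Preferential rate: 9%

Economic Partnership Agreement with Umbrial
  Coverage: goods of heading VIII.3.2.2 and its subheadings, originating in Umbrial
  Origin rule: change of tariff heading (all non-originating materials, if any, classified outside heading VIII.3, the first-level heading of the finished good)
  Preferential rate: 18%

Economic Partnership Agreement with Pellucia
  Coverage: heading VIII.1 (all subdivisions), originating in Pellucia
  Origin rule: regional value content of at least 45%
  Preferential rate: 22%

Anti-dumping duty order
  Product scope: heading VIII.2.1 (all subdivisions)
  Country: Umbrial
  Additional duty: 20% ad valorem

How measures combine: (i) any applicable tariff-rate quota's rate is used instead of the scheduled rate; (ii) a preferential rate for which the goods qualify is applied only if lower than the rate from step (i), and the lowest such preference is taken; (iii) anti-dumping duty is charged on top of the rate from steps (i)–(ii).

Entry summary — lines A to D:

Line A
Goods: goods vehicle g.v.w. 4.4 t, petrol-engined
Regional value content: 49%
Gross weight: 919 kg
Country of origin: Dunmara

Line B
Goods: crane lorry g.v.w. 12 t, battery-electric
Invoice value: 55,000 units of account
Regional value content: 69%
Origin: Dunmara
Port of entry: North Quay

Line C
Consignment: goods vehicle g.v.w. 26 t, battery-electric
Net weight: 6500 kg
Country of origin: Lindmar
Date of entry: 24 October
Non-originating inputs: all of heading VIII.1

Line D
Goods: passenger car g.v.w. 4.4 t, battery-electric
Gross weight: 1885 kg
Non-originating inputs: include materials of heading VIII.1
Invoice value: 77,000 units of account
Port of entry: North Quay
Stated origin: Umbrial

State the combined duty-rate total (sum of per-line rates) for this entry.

111%

Line A: goods vehicle → VIII.3; petrol-engined → VIII.3.3; g.v.w. 4.4 t → VIII.3.3.3. Scheduled 26%. Dunmara agreement on VIII.3.3: RVC < 55%. → 26%.
Line B: crane lorry → VIII.2; battery-electric → VIII.2.2; g.v.w. 12 t → VIII.2.2.2. Scheduled 34%. Dunmara agreement on VIII.3.3: VIII.2.2.2 not covered. → 34%.
Line C: goods vehicle → VIII.3; battery-electric → VIII.3.1; g.v.w. 26 t → VIII.3.1.3. Scheduled 17%. Lindmar agreement on VIII.3.4: VIII.3.1.3 not covered; anti-dumping (Lindmar, VIII.3): +14%; total 17% + 14% = 31%. → 31%.
Line D: passenger car → VIII.1; battery-electric → VIII.1.3; g.v.w. 4.4 t → VIII.1.3.3. Scheduled 20%. Umbrial agreement on VIII.3.2.2: VIII.1.3.3 not covered. → 20%.
Sum: 26% + 34% + 31% + 20% = 111%.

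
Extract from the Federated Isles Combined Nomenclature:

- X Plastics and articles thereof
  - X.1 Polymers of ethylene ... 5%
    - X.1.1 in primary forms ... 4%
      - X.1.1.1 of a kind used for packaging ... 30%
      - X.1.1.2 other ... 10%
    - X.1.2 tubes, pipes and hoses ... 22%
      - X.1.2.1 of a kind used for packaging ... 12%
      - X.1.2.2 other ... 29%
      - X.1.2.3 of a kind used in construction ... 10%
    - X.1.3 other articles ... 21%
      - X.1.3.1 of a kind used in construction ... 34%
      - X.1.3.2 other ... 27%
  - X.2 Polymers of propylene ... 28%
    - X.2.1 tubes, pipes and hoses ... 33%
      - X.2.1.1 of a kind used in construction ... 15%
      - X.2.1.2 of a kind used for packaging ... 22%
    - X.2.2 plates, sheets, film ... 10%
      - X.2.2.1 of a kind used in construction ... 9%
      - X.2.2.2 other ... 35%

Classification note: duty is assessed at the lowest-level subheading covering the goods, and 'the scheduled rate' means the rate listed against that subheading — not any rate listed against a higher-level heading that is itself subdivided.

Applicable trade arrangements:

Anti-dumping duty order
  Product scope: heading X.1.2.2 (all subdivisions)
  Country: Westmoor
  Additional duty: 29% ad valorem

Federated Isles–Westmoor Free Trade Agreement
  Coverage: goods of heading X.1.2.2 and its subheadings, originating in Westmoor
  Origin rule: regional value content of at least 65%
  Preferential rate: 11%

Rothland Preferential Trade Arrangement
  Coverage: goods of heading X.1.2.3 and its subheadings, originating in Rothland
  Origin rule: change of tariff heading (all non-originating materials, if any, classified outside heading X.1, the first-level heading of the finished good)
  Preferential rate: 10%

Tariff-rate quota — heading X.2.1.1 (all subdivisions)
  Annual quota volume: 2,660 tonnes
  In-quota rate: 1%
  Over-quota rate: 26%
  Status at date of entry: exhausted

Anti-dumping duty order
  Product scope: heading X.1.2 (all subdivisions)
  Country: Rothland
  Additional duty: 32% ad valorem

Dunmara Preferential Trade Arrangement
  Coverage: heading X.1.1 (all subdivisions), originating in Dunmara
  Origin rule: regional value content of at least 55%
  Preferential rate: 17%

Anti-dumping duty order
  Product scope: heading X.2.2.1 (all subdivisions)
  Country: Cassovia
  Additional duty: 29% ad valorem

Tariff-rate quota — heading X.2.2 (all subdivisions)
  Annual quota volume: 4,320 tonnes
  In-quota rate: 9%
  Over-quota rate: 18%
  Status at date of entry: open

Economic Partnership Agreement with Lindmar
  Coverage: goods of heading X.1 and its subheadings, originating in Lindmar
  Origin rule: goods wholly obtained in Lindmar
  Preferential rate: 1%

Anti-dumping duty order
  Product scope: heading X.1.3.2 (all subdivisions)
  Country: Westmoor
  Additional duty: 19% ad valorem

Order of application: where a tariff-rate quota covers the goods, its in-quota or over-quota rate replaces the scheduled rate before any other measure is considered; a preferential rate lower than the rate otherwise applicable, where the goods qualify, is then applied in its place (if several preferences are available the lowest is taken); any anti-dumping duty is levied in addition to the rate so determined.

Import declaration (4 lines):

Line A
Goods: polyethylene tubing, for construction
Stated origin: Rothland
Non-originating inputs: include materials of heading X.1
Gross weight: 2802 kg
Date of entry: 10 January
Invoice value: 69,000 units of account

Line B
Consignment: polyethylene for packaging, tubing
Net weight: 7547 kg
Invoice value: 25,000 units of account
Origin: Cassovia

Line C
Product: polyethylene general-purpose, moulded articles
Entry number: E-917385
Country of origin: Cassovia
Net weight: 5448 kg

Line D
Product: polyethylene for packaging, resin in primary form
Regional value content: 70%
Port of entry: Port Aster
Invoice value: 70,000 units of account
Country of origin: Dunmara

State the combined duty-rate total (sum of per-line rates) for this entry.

Line A: polyethylene → X.1; tubing → X.1.2; for construction → X.1.2.3. Scheduled 10%. Rothland agreement on X.1.2.3: CTH not met; anti-dumping (Rothland, X.1.2): +32%; total 10% + 32% = 42%. → 42%.
Line B: polyethylene → X.1; tubing → X.1.2; for packaging → X.1.2.1. Scheduled 12%. No special measure applies. → 12%.
Line C: polyethylene → X.1; moulded articles → X.1.3; general-purpose → X.1.3.2. Scheduled 27%. No special measure applies. → 27%.
Line D: polyethylene → X.1; resin in primary form → X.1.1; for packaging → X.1.1.1. Scheduled 30%. Dunmara agreement on X.1.1: RVC ≥ 55% → 17% available; preferential 17%. → 17%.
Sum: 42% + 12% + 27% + 17% = 98%.

98%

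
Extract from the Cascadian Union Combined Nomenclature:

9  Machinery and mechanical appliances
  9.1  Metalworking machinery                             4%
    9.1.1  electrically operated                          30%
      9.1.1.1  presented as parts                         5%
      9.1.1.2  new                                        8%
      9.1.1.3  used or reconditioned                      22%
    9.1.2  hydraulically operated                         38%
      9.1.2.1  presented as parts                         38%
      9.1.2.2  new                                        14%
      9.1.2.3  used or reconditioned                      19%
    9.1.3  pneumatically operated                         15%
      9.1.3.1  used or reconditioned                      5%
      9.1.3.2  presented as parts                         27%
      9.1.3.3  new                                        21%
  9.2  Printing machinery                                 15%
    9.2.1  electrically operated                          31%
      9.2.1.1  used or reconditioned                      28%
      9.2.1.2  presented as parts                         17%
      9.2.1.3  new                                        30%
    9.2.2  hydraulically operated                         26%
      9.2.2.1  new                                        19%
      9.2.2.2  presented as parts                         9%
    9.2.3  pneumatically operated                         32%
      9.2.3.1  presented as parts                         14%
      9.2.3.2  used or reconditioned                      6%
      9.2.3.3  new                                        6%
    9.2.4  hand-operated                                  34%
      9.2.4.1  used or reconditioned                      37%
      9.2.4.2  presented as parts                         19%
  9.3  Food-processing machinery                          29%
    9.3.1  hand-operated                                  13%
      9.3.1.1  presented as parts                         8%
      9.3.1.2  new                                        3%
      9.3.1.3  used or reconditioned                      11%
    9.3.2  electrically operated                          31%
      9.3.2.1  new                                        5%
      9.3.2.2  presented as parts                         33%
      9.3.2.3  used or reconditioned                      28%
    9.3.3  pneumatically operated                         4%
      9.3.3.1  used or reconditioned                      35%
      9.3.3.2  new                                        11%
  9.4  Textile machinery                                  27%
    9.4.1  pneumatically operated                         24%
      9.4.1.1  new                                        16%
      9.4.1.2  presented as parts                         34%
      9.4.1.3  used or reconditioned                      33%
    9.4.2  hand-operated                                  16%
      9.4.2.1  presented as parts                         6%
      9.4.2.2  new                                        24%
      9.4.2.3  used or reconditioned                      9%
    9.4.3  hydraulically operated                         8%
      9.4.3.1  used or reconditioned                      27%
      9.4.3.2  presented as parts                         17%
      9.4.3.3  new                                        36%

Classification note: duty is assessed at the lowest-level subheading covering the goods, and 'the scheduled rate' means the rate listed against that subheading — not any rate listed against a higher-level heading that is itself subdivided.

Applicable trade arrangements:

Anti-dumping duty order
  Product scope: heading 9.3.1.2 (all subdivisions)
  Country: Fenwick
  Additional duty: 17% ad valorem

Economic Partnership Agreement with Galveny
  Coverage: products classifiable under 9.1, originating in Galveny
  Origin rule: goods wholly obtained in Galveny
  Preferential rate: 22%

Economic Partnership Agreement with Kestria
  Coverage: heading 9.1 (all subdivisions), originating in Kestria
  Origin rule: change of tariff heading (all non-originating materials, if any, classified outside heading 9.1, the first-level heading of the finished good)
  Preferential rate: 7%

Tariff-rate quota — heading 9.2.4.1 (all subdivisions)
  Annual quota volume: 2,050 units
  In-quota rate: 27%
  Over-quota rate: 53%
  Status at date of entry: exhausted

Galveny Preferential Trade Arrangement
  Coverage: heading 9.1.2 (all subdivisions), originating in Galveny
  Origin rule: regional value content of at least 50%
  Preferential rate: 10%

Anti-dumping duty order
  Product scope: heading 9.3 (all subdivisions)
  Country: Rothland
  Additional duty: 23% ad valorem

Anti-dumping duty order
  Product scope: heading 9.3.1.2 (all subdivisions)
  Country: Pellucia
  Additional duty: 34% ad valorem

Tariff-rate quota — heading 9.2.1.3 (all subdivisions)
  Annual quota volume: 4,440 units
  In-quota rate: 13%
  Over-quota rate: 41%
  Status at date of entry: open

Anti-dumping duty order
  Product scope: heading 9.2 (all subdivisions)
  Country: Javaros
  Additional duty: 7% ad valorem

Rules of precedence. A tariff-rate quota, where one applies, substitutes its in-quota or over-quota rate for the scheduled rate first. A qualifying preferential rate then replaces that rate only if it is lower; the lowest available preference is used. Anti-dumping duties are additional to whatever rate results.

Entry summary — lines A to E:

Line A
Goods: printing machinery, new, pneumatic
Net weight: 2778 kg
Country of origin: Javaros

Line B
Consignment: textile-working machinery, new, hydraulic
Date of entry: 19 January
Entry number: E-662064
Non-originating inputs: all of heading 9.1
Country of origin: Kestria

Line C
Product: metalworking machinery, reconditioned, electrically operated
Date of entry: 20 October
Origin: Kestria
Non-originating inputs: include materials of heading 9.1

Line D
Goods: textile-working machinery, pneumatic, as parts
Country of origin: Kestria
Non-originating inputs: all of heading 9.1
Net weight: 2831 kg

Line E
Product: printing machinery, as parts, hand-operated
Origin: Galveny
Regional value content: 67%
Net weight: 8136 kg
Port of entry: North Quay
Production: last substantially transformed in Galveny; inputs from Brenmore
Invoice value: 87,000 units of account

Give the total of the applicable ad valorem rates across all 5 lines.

124%

Line A: printing → 9.2; pneumatic → 9.2.3; new → 9.2.3.3. Scheduled 6%. anti-dumping (Javaros, 9.2): +7%; total 6% + 7% = 13%. → 13%.
Line B: textile-working → 9.4; hydraulic → 9.4.3; new → 9.4.3.3. Scheduled 36%. Kestria agreement on 9.1: 9.4.3.3 not covered. → 36%.
Line C: metalworking → 9.1; electrically operated → 9.1.1; reconditioned → 9.1.1.3. Scheduled 22%. Kestria agreement on 9.1: CTH not met. → 22%.
Line D: textile-working → 9.4; pneumatic → 9.4.1; as parts → 9.4.1.2. Scheduled 34%. Kestria agreement on 9.1: 9.4.1.2 not covered. → 34%.
Line E: printing → 9.2; hand-operated → 9.2.4; as parts → 9.2.4.2. Scheduled 19%. Galveny agreement on 9.1: 9.2.4.2 not covered; Galveny agreement on 9.1.2: 9.2.4.2 not covered. → 19%.
Sum: 13% + 36% + 22% + 34% + 19% = 124%.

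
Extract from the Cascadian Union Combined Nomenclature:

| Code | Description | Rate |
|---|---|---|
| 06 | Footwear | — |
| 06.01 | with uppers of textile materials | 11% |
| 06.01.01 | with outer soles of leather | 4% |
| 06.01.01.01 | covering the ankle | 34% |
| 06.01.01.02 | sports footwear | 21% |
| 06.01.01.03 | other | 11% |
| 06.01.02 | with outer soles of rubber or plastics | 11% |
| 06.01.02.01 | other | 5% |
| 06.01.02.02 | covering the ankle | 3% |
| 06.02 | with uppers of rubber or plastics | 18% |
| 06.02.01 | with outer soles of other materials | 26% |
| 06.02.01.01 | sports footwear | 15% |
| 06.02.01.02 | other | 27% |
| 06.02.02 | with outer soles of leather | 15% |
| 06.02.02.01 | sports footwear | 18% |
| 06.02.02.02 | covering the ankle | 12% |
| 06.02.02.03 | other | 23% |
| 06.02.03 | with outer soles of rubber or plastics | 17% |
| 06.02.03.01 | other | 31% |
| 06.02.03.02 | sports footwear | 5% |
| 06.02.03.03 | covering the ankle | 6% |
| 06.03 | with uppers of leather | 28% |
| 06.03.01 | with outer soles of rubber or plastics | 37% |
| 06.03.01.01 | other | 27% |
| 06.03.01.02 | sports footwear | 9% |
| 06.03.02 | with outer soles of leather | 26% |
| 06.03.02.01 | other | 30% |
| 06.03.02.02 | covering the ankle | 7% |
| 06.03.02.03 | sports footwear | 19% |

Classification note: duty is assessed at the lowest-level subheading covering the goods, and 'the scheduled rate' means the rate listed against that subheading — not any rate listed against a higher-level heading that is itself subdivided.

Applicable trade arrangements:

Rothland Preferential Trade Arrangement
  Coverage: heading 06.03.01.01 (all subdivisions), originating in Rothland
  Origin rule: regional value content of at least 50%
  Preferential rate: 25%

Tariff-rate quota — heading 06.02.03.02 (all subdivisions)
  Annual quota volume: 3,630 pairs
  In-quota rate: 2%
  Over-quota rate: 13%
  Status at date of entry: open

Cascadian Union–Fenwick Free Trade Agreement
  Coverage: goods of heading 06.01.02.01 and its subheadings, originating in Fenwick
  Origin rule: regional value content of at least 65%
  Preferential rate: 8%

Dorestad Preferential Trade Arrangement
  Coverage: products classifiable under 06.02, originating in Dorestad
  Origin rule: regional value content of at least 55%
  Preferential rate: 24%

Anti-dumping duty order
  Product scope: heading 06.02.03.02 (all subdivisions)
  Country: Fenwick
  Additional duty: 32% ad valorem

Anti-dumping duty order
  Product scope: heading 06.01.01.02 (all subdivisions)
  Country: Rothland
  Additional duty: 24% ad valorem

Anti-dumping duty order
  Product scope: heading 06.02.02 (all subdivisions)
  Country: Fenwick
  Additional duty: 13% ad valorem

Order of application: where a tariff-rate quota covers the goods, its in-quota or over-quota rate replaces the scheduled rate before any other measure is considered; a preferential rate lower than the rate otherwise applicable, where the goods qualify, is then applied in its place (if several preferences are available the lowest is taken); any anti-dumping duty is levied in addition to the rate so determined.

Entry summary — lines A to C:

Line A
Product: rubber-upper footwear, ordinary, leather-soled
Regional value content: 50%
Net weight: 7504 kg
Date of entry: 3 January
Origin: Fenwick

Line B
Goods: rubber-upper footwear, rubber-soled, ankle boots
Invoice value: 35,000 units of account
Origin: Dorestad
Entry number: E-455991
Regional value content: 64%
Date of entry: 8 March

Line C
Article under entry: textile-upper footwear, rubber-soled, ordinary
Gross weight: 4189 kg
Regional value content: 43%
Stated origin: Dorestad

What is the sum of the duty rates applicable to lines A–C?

47%

Line A: rubber-upper → 06.02; leather-soled → 06.02.02; ordinary → 06.02.02.03. Scheduled 23%. Fenwick agreement on 06.01.02.01: 06.02.02.03 not covered; anti-dumping (Fenwick, 06.02.02): +13%; total 23% + 13% = 36%. → 36%.
Line B: rubber-upper → 06.02; rubber-soled → 06.02.03; ankle boots → 06.02.03.03. Scheduled 6%. Dorestad agreement on 06.02: RVC ≥ 55% → 24% available; preference 24% not lower than 6% → no reduction. → 6%.
Line C: textile-upper → 06.01; rubber-soled → 06.01.02; ordinary → 06.01.02.01. Scheduled 5%. Dorestad agreement on 06.02: 06.01.02.01 not covered. → 5%.
Sum: 36% + 6% + 5% = 47%.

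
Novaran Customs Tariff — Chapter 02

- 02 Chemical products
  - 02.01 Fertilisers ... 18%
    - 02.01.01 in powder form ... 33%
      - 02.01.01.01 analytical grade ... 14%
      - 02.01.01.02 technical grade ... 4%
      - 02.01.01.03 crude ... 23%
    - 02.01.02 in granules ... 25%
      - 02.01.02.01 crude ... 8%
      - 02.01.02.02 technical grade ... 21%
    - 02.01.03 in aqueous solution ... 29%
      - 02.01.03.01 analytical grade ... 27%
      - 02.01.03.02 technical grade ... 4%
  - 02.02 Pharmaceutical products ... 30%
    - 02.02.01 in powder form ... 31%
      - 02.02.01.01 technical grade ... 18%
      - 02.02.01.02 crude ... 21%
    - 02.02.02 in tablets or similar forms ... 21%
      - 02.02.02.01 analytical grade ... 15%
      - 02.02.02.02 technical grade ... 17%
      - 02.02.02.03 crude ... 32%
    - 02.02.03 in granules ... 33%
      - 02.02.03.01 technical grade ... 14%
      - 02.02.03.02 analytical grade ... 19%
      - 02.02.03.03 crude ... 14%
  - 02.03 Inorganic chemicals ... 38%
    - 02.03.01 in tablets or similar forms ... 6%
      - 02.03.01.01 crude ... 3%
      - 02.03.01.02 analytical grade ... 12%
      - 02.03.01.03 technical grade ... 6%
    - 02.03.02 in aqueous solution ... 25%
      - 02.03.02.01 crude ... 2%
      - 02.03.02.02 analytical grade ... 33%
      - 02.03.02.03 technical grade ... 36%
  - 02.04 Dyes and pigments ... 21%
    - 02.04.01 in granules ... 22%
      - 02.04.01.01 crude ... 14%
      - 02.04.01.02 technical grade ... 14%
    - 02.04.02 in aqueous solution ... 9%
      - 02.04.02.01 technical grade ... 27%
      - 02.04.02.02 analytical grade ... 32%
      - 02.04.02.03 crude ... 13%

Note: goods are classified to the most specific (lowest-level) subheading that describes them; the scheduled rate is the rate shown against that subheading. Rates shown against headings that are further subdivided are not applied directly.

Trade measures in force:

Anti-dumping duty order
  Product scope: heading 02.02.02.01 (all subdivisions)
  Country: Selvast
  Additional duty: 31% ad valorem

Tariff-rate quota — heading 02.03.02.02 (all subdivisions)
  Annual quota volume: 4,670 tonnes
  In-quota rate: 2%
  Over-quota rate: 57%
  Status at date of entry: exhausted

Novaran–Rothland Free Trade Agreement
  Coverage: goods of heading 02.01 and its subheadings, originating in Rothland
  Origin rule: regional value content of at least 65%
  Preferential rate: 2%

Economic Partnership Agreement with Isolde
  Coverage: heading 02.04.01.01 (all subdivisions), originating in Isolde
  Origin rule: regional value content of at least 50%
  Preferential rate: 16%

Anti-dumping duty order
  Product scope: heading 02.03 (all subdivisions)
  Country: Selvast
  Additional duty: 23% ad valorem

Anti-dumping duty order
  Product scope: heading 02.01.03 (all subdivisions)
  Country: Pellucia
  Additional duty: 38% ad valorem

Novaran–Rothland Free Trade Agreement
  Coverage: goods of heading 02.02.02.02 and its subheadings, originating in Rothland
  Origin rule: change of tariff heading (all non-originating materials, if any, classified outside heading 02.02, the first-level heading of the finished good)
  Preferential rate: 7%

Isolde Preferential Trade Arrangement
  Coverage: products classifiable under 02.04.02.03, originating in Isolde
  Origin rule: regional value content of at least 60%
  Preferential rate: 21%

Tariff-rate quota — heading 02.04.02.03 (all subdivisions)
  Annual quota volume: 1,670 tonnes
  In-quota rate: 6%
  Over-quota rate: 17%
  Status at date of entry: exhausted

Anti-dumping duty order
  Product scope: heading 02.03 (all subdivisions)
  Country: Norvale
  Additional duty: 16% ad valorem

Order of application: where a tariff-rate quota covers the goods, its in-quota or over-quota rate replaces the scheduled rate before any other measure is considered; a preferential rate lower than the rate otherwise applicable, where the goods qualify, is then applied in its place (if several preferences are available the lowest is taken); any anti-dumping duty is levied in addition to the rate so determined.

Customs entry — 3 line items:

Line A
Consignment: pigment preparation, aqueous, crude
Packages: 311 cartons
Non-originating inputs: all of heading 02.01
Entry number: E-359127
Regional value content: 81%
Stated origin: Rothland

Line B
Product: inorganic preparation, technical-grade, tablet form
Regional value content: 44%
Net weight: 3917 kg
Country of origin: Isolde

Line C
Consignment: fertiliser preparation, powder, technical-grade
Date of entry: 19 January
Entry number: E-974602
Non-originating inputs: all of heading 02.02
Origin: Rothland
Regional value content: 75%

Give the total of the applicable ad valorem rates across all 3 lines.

25%

Line A: pigment → 02.04; aqueous → 02.04.02; crude → 02.04.02.03. Scheduled 13%. quota on 02.04.02.03 exhausted → over-quota 17%; Rothland agreement on 02.01: 02.04.02.03 not covered; Rothland agreement on 02.02.02.02: 02.04.02.03 not covered. → 17%.
Line B: inorganic → 02.03; tablet form → 02.03.01; technical-grade → 02.03.01.03. Scheduled 6%. Isolde agreement on 02.04.01.01: 02.03.01.03 not covered; Isolde agreement on 02.04.02.03: 02.03.01.03 not covered. → 6%.
Line C: fertiliser → 02.01; powder → 02.01.01; technical-grade → 02.01.01.02. Scheduled 4%. Rothland agreement on 02.01: RVC ≥ 65% → 2% available; Rothland agreement on 02.02.02.02: 02.01.01.02 not covered; preferential 2%. → 2%.
Sum: 17% + 6% + 2% = 25%.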